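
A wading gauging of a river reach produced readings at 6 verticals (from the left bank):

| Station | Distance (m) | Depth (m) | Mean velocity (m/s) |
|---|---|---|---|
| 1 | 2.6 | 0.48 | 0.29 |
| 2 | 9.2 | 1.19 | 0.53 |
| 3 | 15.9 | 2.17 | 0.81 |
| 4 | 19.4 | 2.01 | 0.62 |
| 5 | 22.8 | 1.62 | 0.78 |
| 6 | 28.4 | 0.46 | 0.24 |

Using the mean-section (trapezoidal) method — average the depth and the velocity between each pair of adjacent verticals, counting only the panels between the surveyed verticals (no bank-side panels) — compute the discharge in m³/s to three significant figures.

Panel 1-2: Δb = 6.6 m, d̄ = (0.48+1.19)/2 = 0.835, v̄ = (0.29+0.53)/2 = 0.41 → q = 6.6×0.835×0.41 = 2.260 m³/s
Panel 2-3: Δb = 6.7 m, d̄ = (1.19+2.17)/2 = 1.68, v̄ = (0.53+0.81)/2 = 0.67 → q = 6.7×1.68×0.67 = 7.542 m³/s
Panel 3-4: Δb = 3.5 m, d̄ = (2.17+2.01)/2 = 2.09, v̄ = (0.81+0.62)/2 = 0.715 → q = 3.5×2.09×0.715 = 5.230 m³/s
Panel 4-5: Δb = 3.4 m, d̄ = (2.01+1.62)/2 = 1.815, v̄ = (0.62+0.78)/2 = 0.7 → q = 3.4×1.815×0.7 = 4.320 m³/s
Panel 5-6: Δb = 5.6 m, d̄ = (1.62+0.46)/2 = 1.04, v̄ = (0.78+0.24)/2 = 0.51 → q = 5.6×1.04×0.51 = 2.970 m³/s
Q = Σ q = 22.32 m³/s

22.3 m³/s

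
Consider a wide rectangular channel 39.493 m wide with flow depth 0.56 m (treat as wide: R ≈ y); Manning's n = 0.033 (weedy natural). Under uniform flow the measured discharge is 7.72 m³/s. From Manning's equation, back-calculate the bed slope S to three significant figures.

A = b·y = 39.493 × 0.56 = 22.12 m²
Wide channel: R ≈ y = 0.56 m
S = (Q·n / (1·A·R^(2/3)))² = (7.72×0.033 / (1×22.12×0.6794))² = 0.0002875

0.000287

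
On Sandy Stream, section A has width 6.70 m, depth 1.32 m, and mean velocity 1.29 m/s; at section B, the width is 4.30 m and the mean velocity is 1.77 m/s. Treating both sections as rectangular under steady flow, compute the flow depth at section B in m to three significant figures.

1.50 m

Q = A₁V₁ = (6.70×1.32) × 1.29 = 11.41 m³/s
d₂ = Q/(b₂ V₂) = 11.41/(4.30×1.77) = 1.499 m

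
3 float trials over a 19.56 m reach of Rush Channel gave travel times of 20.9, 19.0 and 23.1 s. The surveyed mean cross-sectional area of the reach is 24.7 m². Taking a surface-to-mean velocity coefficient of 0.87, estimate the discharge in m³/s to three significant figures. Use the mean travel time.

20.0 m³/s

t̄ = (20.9 + 19.0 + 23.1) / 3 = 21 s
v_surface = L / t̄ = 19.56 / 21 = 0.9314 m/s
v_mean = 0.87 × 0.9314 = 0.8103 m/s
Q = A × v_mean = 24.7 × 0.8103 = 20.02 m³/s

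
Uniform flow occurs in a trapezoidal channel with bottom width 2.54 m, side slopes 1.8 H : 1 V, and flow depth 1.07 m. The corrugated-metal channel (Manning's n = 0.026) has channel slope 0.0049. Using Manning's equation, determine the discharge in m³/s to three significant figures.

A = (b + z·y)·y = (2.54 + 1.8×1.07)×1.07 = 4.779 m²
P = b + 2y√(1+z²) = 2.54 + 2×1.07×√(1+1.8²) = 6.947 m
R = A/P = 4.779/6.947 = 0.6879 m
Q = (1/n)·A·R^(2/3)·S^(1/2) = (1/0.026) × 4.779 × 0.6879^(2/3) × 0.0049^(1/2) = 10.03 m³/s

10.0 m³/s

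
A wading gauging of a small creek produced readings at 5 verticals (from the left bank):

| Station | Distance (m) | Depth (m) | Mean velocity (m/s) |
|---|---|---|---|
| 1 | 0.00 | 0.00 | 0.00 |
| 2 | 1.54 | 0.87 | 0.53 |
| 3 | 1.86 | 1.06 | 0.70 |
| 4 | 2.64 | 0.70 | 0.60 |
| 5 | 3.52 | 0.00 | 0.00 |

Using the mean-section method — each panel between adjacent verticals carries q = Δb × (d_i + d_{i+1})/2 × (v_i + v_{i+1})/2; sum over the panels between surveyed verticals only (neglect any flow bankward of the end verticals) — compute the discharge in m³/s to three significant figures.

Panel 1-2: Δb = 1.54 m, d̄ = (0.00+0.87)/2 = 0.435, v̄ = (0.00+0.53)/2 = 0.265 → q = 1.54×0.435×0.265 = 0.1775 m³/s
Panel 2-3: Δb = 0.32 m, d̄ = (0.87+1.06)/2 = 0.965, v̄ = (0.53+0.70)/2 = 0.615 → q = 0.32×0.965×0.615 = 0.1899 m³/s
Panel 3-4: Δb = 0.78 m, d̄ = (1.06+0.70)/2 = 0.88, v̄ = (0.70+0.60)/2 = 0.65 → q = 0.78×0.88×0.65 = 0.4462 m³/s
Panel 4-5: Δb = 0.88 m, d̄ = (0.70+0.00)/2 = 0.35, v̄ = (0.60+0.00)/2 = 0.3 → q = 0.88×0.35×0.3 = 0.09240 m³/s
Q = Σ q = 0.9060 m³/s

0.906 m³/s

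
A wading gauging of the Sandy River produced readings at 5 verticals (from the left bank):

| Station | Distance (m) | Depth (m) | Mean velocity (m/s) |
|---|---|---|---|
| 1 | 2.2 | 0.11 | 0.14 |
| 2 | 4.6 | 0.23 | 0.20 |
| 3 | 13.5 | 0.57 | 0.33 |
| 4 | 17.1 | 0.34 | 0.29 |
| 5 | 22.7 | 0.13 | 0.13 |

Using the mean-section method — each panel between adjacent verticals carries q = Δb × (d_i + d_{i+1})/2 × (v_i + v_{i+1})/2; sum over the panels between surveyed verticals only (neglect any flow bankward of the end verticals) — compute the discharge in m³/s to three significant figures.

Panel 1-2: Δb = 2.4 m, d̄ = (0.11+0.23)/2 = 0.17, v̄ = (0.14+0.20)/2 = 0.17 → q = 2.4×0.17×0.17 = 0.06936 m³/s
Panel 2-3: Δb = 8.9 m, d̄ = (0.23+0.57)/2 = 0.4, v̄ = (0.20+0.33)/2 = 0.265 → q = 8.9×0.4×0.265 = 0.9434 m³/s
Panel 3-4: Δb = 3.6 m, d̄ = (0.57+0.34)/2 = 0.455, v̄ = (0.33+0.29)/2 = 0.31 → q = 3.6×0.455×0.31 = 0.5078 m³/s
Panel 4-5: Δb = 5.6 m, d̄ = (0.34+0.13)/2 = 0.235, v̄ = (0.29+0.13)/2 = 0.21 → q = 5.6×0.235×0.21 = 0.2764 m³/s
Q = Σ q = 1.797 m³/s

1.80 m³/s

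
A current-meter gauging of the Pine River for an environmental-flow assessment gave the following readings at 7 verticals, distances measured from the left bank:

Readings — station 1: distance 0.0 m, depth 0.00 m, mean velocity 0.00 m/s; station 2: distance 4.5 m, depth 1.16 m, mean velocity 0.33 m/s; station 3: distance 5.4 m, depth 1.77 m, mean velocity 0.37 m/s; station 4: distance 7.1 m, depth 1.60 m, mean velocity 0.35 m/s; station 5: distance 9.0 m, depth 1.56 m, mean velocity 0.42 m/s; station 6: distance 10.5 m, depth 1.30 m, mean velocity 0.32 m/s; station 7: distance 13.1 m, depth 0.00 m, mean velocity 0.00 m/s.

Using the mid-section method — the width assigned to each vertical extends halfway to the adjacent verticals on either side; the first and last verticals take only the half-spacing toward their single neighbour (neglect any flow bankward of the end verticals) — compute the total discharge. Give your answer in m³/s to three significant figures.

w_2 = (5.4 − 0.0)/2 = 2.7 m; q_2 = 0.33 × 1.16 × 2.7 = 1.034 m³/s
w_3 = (7.1 − 4.5)/2 = 1.3 m; q_3 = 0.37 × 1.77 × 1.3 = 0.8514 m³/s
w_4 = (9.0 − 5.4)/2 = 1.8 m; q_4 = 0.35 × 1.60 × 1.8 = 1.008 m³/s
w_5 = (10.5 − 7.1)/2 = 1.7 m; q_5 = 0.42 × 1.56 × 1.7 = 1.114 m³/s
w_6 = (13.1 − 9.0)/2 = 2.05 m; q_6 = 0.32 × 1.30 × 2.05 = 0.8528 m³/s
Stations 1, 7 contribute zero (depth or velocity is 0).
Q = Σ qᵢ = 4.860 m³/s

4.86 m³/s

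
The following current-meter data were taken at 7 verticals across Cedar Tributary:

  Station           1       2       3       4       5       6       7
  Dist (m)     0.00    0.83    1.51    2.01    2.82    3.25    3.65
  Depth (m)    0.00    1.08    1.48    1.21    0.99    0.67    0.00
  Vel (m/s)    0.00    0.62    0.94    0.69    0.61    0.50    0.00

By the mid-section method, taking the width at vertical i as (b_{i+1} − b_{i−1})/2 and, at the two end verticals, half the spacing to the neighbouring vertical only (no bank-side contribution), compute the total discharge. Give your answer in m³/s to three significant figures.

2.39 m³/s

w_2 = (1.51 − 0.00)/2 = 0.755 m; q_2 = 0.62 × 1.08 × 0.755 = 0.5055 m³/s
w_3 = (2.01 − 0.83)/2 = 0.59 m; q_3 = 0.94 × 1.48 × 0.59 = 0.8208 m³/s
w_4 = (2.82 − 1.51)/2 = 0.655 m; q_4 = 0.69 × 1.21 × 0.655 = 0.5469 m³/s
w_5 = (3.25 − 2.01)/2 = 0.62 m; q_5 = 0.61 × 0.99 × 0.62 = 0.3744 m³/s
w_6 = (3.65 − 2.82)/2 = 0.415 m; q_6 = 0.50 × 0.67 × 0.415 = 0.1390 m³/s
Stations 1, 7 contribute zero (depth or velocity is 0).
Q = Σ qᵢ = 2.387 m³/s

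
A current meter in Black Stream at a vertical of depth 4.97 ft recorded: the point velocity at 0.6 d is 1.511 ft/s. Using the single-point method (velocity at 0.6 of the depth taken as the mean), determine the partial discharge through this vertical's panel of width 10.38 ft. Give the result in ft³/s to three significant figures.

78.0 ft³/s

v̄ = v₀.₆ = 1.511 ft/s
q = v̄ × d × w = 1.511 × 4.97 × 10.38 = 77.95 ft³/s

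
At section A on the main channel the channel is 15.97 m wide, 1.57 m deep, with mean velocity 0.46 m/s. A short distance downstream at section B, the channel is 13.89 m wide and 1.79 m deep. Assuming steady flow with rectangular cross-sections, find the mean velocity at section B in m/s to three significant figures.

Q = A₁V₁ = (15.97×1.57) × 0.46 = 11.53 m³/s
A₂ = 13.89 × 1.79 = 24.86 m²
V₂ = Q/A₂ = 11.53/24.86 = 0.4639 m/s

0.464 m/s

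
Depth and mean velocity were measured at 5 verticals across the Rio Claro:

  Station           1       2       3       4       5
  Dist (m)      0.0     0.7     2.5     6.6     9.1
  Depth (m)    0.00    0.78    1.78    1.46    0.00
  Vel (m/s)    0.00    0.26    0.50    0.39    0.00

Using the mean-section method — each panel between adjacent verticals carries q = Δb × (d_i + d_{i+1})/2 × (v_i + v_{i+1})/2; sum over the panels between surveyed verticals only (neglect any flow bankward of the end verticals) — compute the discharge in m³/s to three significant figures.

Panel 1-2: Δb = 0.7 m, d̄ = (0.00+0.78)/2 = 0.39, v̄ = (0.00+0.26)/2 = 0.13 → q = 0.7×0.39×0.13 = 0.03549 m³/s
Panel 2-3: Δb = 1.8 m, d̄ = (0.78+1.78)/2 = 1.28, v̄ = (0.26+0.50)/2 = 0.38 → q = 1.8×1.28×0.38 = 0.8755 m³/s
Panel 3-4: Δb = 4.1 m, d̄ = (1.78+1.46)/2 = 1.62, v̄ = (0.50+0.39)/2 = 0.445 → q = 4.1×1.62×0.445 = 2.956 m³/s
Panel 4-5: Δb = 2.5 m, d̄ = (1.46+0.00)/2 = 0.73, v̄ = (0.39+0.00)/2 = 0.195 → q = 2.5×0.73×0.195 = 0.3559 m³/s
Q = Σ q = 4.223 m³/s

4.22 m³/s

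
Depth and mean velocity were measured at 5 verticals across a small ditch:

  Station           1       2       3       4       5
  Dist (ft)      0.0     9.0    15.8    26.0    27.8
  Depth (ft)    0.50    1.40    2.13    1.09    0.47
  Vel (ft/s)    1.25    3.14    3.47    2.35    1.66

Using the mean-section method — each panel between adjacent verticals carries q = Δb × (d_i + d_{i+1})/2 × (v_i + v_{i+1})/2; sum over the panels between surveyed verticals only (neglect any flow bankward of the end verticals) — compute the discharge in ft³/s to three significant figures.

Panel 1-2: Δb = 9 ft, d̄ = (0.50+1.40)/2 = 0.95, v̄ = (1.25+3.14)/2 = 2.195 → q = 9×0.95×2.195 = 18.77 ft³/s
Panel 2-3: Δb = 6.8 ft, d̄ = (1.40+2.13)/2 = 1.765, v̄ = (3.14+3.47)/2 = 3.305 → q = 6.8×1.765×3.305 = 39.67 ft³/s
Panel 3-4: Δb = 10.2 ft, d̄ = (2.13+1.09)/2 = 1.61, v̄ = (3.47+2.35)/2 = 2.91 → q = 10.2×1.61×2.91 = 47.79 ft³/s
Panel 4-5: Δb = 1.8 ft, d̄ = (1.09+0.47)/2 = 0.78, v̄ = (2.35+1.66)/2 = 2.005 → q = 1.8×0.78×2.005 = 2.815 ft³/s
Q = Σ q = 109.0 ft³/s

109 ft³/s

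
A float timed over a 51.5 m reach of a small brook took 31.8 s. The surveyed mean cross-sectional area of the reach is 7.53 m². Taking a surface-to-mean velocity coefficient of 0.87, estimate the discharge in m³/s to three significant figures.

10.6 m³/s

v_surface = L / t̄ = 51.5 / 31.8 = 1.619 m/s
v_mean = 0.87 × 1.619 = 1.409 m/s
Q = A × v_mean = 7.53 × 1.409 = 10.61 m³/s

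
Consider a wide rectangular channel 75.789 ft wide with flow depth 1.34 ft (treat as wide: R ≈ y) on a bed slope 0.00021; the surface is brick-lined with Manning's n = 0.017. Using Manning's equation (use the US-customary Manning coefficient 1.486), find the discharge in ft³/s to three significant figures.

A = b·y = 75.789 × 1.34 = 101.6 ft²
Wide channel: R ≈ y = 1.34 ft
Q = (1.486/n)·A·R^(2/3)·S^(1/2) = (1.486/0.017) × 101.6 × 1.340^(2/3) × 0.00021^(1/2) = 156.4 ft³/s

156 ft³/s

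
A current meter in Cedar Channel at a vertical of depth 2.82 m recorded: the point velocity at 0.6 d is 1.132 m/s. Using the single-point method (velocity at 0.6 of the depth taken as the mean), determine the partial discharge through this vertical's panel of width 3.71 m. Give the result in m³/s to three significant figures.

11.8 m³/s

v̄ = v₀.₆ = 1.132 m/s
q = v̄ × d × w = 1.132 × 2.82 × 3.71 = 11.84 m³/s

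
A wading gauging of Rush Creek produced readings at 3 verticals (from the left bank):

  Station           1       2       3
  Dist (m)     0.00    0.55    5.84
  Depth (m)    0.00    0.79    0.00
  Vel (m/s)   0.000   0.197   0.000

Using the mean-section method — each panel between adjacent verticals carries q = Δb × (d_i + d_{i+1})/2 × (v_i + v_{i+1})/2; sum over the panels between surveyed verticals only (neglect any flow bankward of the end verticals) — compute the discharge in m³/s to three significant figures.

0.227 m³/s

Panel 1-2: Δb = 0.55 m, d̄ = (0.00+0.79)/2 = 0.395, v̄ = (0.000+0.197)/2 = 0.0985 → q = 0.55×0.395×0.0985 = 0.02140 m³/s
Panel 2-3: Δb = 5.29 m, d̄ = (0.79+0.00)/2 = 0.395, v̄ = (0.197+0.000)/2 = 0.0985 → q = 5.29×0.395×0.0985 = 0.2058 m³/s
Q = Σ q = 0.2272 m³/s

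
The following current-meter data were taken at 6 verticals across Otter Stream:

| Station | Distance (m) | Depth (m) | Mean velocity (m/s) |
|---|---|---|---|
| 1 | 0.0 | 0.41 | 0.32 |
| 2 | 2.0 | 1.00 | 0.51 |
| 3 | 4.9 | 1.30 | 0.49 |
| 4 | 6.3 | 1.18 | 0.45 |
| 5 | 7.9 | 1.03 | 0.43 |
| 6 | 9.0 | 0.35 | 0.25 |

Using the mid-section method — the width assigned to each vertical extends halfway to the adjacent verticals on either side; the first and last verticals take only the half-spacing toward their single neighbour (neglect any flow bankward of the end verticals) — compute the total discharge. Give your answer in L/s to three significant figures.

w_1 = (2.0 − 0.0)/2 = 1 m; q_1 = 0.32 × 0.41 × 1 = 0.1312 m³/s
w_2 = (4.9 − 0.0)/2 = 2.45 m; q_2 = 0.51 × 1.00 × 2.45 = 1.250 m³/s
w_3 = (6.3 − 2.0)/2 = 2.15 m; q_3 = 0.49 × 1.30 × 2.15 = 1.370 m³/s
w_4 = (7.9 − 4.9)/2 = 1.5 m; q_4 = 0.45 × 1.18 × 1.5 = 0.7965 m³/s
w_5 = (9.0 − 6.3)/2 = 1.35 m; q_5 = 0.43 × 1.03 × 1.35 = 0.5979 m³/s
w_6 = (9.0 − 7.9)/2 = 0.55 m; q_6 = 0.25 × 0.35 × 0.55 = 0.04813 m³/s
Q = Σ qᵢ = 4.193 m³/s
= 4.193 × 1000 = 4193 L/s

4190 L/s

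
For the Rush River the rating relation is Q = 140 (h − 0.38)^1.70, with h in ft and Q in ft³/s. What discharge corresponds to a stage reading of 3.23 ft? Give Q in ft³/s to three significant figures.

831 ft³/s

Q = 140 × (3.23 − 0.38)^1.70 = 140 × 2.85^1.70 = 830.5 ft³/s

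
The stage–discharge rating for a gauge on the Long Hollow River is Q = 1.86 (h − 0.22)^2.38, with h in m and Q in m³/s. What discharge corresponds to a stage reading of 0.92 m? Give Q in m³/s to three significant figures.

Q = 1.86 × (0.92 − 0.22)^2.38 = 1.86 × 0.7^2.38 = 0.7959 m³/s

0.796 m³/s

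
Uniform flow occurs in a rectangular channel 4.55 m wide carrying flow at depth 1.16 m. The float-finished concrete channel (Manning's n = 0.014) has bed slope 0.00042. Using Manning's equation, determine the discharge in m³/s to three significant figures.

6.48 m³/s

A = b·y = 4.55 × 1.16 = 5.278 m²
P = b + 2y = 4.55 + 2×1.16 = 6.870 m
R = A/P = 5.278/6.870 = 0.7683 m
Q = (1/n)·A·R^(2/3)·S^(1/2) = (1/0.014) × 5.278 × 0.7683^(2/3) × 0.00042^(1/2) = 6.481 m³/s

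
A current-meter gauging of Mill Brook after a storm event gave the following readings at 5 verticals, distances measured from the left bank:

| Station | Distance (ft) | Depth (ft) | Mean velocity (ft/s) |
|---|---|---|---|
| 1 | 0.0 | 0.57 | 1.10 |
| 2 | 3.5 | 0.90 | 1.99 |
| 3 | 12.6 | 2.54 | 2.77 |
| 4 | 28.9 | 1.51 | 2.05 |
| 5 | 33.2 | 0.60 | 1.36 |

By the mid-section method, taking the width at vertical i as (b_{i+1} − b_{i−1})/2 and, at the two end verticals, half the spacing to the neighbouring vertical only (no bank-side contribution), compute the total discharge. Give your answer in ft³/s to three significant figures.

w_1 = (3.5 − 0.0)/2 = 1.75 ft; q_1 = 1.10 × 0.57 × 1.75 = 1.097 ft³/s
w_2 = (12.6 − 0.0)/2 = 6.3 ft; q_2 = 1.99 × 0.90 × 6.3 = 11.28 ft³/s
w_3 = (28.9 − 3.5)/2 = 12.7 ft; q_3 = 2.77 × 2.54 × 12.7 = 89.35 ft³/s
w_4 = (33.2 − 12.6)/2 = 10.3 ft; q_4 = 2.05 × 1.51 × 10.3 = 31.88 ft³/s
w_5 = (33.2 − 28.9)/2 = 2.15 ft; q_5 = 1.36 × 0.60 × 2.15 = 1.754 ft³/s
Q = Σ qᵢ = 135.4 ft³/s

135 ft³/s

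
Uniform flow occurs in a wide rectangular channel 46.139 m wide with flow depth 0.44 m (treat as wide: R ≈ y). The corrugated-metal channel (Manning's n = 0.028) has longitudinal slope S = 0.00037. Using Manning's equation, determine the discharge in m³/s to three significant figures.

A = b·y = 46.139 × 0.44 = 20.30 m²
Wide channel: R ≈ y = 0.44 m
Q = (1/n)·A·R^(2/3)·S^(1/2) = (1/0.028) × 20.30 × 0.4400^(2/3) × 0.00037^(1/2) = 8.068 m³/s

8.07 m³/s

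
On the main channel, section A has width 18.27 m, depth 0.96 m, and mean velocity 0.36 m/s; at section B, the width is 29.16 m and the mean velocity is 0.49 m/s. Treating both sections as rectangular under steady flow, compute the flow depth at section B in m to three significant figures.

Q = A₁V₁ = (18.27×0.96) × 0.36 = 6.314 m³/s
d₂ = Q/(b₂ V₂) = 6.314/(29.16×0.49) = 0.4419 m

0.442 m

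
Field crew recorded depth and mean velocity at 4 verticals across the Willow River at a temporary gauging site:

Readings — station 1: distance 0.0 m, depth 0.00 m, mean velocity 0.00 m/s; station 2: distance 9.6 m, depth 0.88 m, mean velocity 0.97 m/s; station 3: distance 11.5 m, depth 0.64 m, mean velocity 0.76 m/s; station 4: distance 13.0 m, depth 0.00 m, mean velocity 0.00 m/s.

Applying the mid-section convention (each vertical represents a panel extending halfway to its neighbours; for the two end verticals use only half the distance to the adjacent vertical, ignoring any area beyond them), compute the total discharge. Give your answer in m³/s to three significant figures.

5.74 m³/s

w_2 = (11.5 − 0.0)/2 = 5.75 m; q_2 = 0.97 × 0.88 × 5.75 = 4.908 m³/s
w_3 = (13.0 − 9.6)/2 = 1.7 m; q_3 = 0.76 × 0.64 × 1.7 = 0.8269 m³/s
Stations 1, 4 contribute zero (depth or velocity is 0).
Q = Σ qᵢ = 5.735 m³/s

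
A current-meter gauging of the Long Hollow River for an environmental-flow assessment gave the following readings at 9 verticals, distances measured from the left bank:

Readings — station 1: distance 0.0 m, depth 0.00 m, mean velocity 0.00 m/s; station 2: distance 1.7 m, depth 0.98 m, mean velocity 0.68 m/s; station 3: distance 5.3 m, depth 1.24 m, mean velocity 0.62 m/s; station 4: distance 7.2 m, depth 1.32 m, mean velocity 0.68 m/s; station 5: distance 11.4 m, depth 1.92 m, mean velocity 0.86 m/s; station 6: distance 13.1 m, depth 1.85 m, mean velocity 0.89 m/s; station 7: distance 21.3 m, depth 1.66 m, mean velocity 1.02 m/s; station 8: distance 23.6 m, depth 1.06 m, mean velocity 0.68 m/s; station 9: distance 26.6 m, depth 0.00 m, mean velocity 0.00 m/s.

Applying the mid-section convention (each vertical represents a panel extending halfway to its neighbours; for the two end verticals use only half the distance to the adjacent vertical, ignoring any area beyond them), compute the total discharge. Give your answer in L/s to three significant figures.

30400 L/s

w_2 = (5.3 − 0.0)/2 = 2.65 m; q_2 = 0.68 × 0.98 × 2.65 = 1.766 m³/s
w_3 = (7.2 − 1.7)/2 = 2.75 m; q_3 = 0.62 × 1.24 × 2.75 = 2.114 m³/s
w_4 = (11.4 − 5.3)/2 = 3.05 m; q_4 = 0.68 × 1.32 × 3.05 = 2.738 m³/s
w_5 = (13.1 − 7.2)/2 = 2.95 m; q_5 = 0.86 × 1.92 × 2.95 = 4.871 m³/s
w_6 = (21.3 − 11.4)/2 = 4.95 m; q_6 = 0.89 × 1.85 × 4.95 = 8.150 m³/s
w_7 = (23.6 − 13.1)/2 = 5.25 m; q_7 = 1.02 × 1.66 × 5.25 = 8.889 m³/s
w_8 = (26.6 − 21.3)/2 = 2.65 m; q_8 = 0.68 × 1.06 × 2.65 = 1.910 m³/s
Stations 1, 9 contribute zero (depth or velocity is 0).
Q = Σ qᵢ = 30.44 m³/s
= 30.44 × 1000 = 30440 L/s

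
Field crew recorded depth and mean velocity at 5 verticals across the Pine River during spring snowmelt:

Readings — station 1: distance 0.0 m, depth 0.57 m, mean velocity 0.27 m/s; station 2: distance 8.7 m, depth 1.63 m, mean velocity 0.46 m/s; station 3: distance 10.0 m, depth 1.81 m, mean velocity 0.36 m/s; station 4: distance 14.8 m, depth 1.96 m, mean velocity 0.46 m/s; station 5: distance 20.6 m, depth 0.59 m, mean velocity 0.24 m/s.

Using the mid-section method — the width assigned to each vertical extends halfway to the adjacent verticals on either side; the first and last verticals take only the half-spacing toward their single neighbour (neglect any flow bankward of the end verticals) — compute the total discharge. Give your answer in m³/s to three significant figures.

11.6 m³/s

w_1 = (8.7 − 0.0)/2 = 4.35 m; q_1 = 0.27 × 0.57 × 4.35 = 0.6695 m³/s
w_2 = (10.0 − 0.0)/2 = 5 m; q_2 = 0.46 × 1.63 × 5 = 3.749 m³/s
w_3 = (14.8 − 8.7)/2 = 3.05 m; q_3 = 0.36 × 1.81 × 3.05 = 1.987 m³/s
w_4 = (20.6 − 10.0)/2 = 5.3 m; q_4 = 0.46 × 1.96 × 5.3 = 4.778 m³/s
w_5 = (20.6 − 14.8)/2 = 2.9 m; q_5 = 0.24 × 0.59 × 2.9 = 0.4106 m³/s
Q = Σ qᵢ = 11.59 m³/s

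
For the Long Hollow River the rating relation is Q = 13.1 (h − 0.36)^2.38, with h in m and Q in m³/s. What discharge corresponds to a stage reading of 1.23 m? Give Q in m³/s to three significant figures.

Q = 13.1 × (1.23 − 0.36)^2.38 = 13.1 × 0.87^2.38 = 9.404 m³/s

9.40 m³/s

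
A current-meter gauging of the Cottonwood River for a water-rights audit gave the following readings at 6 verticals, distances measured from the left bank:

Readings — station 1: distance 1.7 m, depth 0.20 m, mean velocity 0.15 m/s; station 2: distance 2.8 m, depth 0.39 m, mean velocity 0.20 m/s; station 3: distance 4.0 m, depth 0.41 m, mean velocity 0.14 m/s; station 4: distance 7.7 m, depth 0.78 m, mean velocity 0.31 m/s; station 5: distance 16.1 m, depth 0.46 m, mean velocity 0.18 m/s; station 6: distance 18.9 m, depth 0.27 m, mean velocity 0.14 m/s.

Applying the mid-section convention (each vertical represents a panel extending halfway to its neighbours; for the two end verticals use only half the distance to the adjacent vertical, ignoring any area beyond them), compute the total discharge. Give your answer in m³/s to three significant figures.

2.23 m³/s

w_1 = (2.8 − 1.7)/2 = 0.55 m; q_1 = 0.15 × 0.20 × 0.55 = 0.01650 m³/s
w_2 = (4.0 − 1.7)/2 = 1.15 m; q_2 = 0.20 × 0.39 × 1.15 = 0.08970 m³/s
w_3 = (7.7 − 2.8)/2 = 2.45 m; q_3 = 0.14 × 0.41 × 2.45 = 0.1406 m³/s
w_4 = (16.1 − 4.0)/2 = 6.05 m; q_4 = 0.31 × 0.78 × 6.05 = 1.463 m³/s
w_5 = (18.9 − 7.7)/2 = 5.6 m; q_5 = 0.18 × 0.46 × 5.6 = 0.4637 m³/s
w_6 = (18.9 − 16.1)/2 = 1.4 m; q_6 = 0.14 × 0.27 × 1.4 = 0.05292 m³/s
Q = Σ qᵢ = 2.226 m³/s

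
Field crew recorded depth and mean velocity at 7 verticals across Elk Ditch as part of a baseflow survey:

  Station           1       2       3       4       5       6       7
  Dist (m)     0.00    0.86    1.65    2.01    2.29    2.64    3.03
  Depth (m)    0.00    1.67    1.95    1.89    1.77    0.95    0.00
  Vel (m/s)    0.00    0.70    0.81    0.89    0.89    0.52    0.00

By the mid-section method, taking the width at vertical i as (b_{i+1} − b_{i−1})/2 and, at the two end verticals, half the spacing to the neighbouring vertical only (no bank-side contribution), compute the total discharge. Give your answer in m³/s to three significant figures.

3.09 m³/s

w_2 = (1.65 − 0.00)/2 = 0.825 m; q_2 = 0.70 × 1.67 × 0.825 = 0.9644 m³/s
w_3 = (2.01 − 0.86)/2 = 0.575 m; q_3 = 0.81 × 1.95 × 0.575 = 0.9082 m³/s
w_4 = (2.29 − 1.65)/2 = 0.32 m; q_4 = 0.89 × 1.89 × 0.32 = 0.5383 m³/s
w_5 = (2.64 − 2.01)/2 = 0.315 m; q_5 = 0.89 × 1.77 × 0.315 = 0.4962 m³/s
w_6 = (3.03 − 2.29)/2 = 0.37 m; q_6 = 0.52 × 0.95 × 0.37 = 0.1828 m³/s
Stations 1, 7 contribute zero (depth or velocity is 0).
Q = Σ qᵢ = 3.090 m³/s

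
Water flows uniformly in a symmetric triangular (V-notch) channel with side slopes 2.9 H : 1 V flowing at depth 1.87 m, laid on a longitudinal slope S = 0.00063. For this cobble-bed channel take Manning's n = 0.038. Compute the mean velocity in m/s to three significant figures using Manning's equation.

0.608 m/s

A = z·y² = 2.9×1.87² = 10.14 m²
P = 2y√(1+z²) = 2×1.87×√(1+2.9²) = 11.47 m
R = A/P = 10.14/11.47 = 0.8839 m
Q = (1/n)·A·R^(2/3)·S^(1/2) = (1/0.038) × 10.14 × 0.8839^(2/3) × 0.00063^(1/2) = 6.169 m³/s
V = Q/A = 6.169/10.14 = 0.6084 m/s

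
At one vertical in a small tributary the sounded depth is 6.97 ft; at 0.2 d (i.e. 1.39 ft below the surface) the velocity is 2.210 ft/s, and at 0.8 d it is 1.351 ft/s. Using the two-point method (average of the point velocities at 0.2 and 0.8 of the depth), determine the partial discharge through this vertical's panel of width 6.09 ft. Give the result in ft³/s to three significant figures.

75.6 ft³/s

v̄ = (2.210 + 1.351) / 2 = 1.781 ft/s
q = v̄ × d × w = 1.781 × 6.97 × 6.09 = 75.58 ft³/s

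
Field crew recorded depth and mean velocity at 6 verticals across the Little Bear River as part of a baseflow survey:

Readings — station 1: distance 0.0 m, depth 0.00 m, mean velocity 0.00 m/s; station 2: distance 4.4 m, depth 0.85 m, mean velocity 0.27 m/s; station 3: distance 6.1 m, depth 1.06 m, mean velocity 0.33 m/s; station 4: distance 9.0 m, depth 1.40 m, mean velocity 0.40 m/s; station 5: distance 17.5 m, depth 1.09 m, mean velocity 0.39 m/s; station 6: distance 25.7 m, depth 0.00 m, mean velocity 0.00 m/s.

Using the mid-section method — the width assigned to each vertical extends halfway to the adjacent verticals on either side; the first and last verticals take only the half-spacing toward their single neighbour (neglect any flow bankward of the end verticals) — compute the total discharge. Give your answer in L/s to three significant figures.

8250 L/s

w_2 = (6.1 − 0.0)/2 = 3.05 m; q_2 = 0.27 × 0.85 × 3.05 = 0.7000 m³/s
w_3 = (9.0 − 4.4)/2 = 2.3 m; q_3 = 0.33 × 1.06 × 2.3 = 0.8045 m³/s
w_4 = (17.5 − 6.1)/2 = 5.7 m; q_4 = 0.40 × 1.40 × 5.7 = 3.192 m³/s
w_5 = (25.7 − 9.0)/2 = 8.35 m; q_5 = 0.39 × 1.09 × 8.35 = 3.550 m³/s
Stations 1, 6 contribute zero (depth or velocity is 0).
Q = Σ qᵢ = 8.246 m³/s
= 8.246 × 1000 = 8246 L/s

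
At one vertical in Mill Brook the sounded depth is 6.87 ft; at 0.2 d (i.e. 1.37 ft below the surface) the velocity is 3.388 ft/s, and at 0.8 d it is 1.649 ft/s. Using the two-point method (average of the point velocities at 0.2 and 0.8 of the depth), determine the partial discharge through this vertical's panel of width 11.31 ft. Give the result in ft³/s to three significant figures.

196 ft³/s

v̄ = (3.388 + 1.649) / 2 = 2.519 ft/s
q = v̄ × d × w = 2.519 × 6.87 × 11.31 = 195.7 ft³/s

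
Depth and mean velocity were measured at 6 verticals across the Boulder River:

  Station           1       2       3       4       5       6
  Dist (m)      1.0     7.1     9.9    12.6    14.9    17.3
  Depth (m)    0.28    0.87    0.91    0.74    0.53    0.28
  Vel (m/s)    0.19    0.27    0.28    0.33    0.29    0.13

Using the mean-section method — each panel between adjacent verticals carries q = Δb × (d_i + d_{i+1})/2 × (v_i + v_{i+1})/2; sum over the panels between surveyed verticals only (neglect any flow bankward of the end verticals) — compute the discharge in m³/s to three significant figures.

2.83 m³/s

Panel 1-2: Δb = 6.1 m, d̄ = (0.28+0.87)/2 = 0.575, v̄ = (0.19+0.27)/2 = 0.23 → q = 6.1×0.575×0.23 = 0.8067 m³/s
Panel 2-3: Δb = 2.8 m, d̄ = (0.87+0.91)/2 = 0.89, v̄ = (0.27+0.28)/2 = 0.275 → q = 2.8×0.89×0.275 = 0.6853 m³/s
Panel 3-4: Δb = 2.7 m, d̄ = (0.91+0.74)/2 = 0.825, v̄ = (0.28+0.33)/2 = 0.305 → q = 2.7×0.825×0.305 = 0.6794 m³/s
Panel 4-5: Δb = 2.3 m, d̄ = (0.74+0.53)/2 = 0.635, v̄ = (0.33+0.29)/2 = 0.31 → q = 2.3×0.635×0.31 = 0.4528 m³/s
Panel 5-6: Δb = 2.4 m, d̄ = (0.53+0.28)/2 = 0.405, v̄ = (0.29+0.13)/2 = 0.21 → q = 2.4×0.405×0.21 = 0.2041 m³/s
Q = Σ q = 2.828 m³/s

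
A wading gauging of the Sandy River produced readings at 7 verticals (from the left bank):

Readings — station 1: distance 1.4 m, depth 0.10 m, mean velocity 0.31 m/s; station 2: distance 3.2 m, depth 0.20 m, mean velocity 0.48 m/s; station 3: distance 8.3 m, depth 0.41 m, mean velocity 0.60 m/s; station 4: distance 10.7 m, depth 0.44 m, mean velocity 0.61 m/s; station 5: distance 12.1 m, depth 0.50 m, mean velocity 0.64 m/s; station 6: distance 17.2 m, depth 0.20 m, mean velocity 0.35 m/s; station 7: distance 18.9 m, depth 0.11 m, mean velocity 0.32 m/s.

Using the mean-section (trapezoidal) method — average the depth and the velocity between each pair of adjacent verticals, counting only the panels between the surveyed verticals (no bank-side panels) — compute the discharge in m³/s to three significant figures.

2.95 m³/s

Panel 1-2: Δb = 1.8 m, d̄ = (0.10+0.20)/2 = 0.15, v̄ = (0.31+0.48)/2 = 0.395 → q = 1.8×0.15×0.395 = 0.1067 m³/s
Panel 2-3: Δb = 5.1 m, d̄ = (0.20+0.41)/2 = 0.305, v̄ = (0.48+0.60)/2 = 0.54 → q = 5.1×0.305×0.54 = 0.8400 m³/s
Panel 3-4: Δb = 2.4 m, d̄ = (0.41+0.44)/2 = 0.425, v̄ = (0.60+0.61)/2 = 0.605 → q = 2.4×0.425×0.605 = 0.6171 m³/s
Panel 4-5: Δb = 1.4 m, d̄ = (0.44+0.50)/2 = 0.47, v̄ = (0.61+0.64)/2 = 0.625 → q = 1.4×0.47×0.625 = 0.4113 m³/s
Panel 5-6: Δb = 5.1 m, d̄ = (0.50+0.20)/2 = 0.35, v̄ = (0.64+0.35)/2 = 0.495 → q = 5.1×0.35×0.495 = 0.8836 m³/s
Panel 6-7: Δb = 1.7 m, d̄ = (0.20+0.11)/2 = 0.155, v̄ = (0.35+0.32)/2 = 0.335 → q = 1.7×0.155×0.335 = 0.08827 m³/s
Q = Σ q = 2.947 m³/s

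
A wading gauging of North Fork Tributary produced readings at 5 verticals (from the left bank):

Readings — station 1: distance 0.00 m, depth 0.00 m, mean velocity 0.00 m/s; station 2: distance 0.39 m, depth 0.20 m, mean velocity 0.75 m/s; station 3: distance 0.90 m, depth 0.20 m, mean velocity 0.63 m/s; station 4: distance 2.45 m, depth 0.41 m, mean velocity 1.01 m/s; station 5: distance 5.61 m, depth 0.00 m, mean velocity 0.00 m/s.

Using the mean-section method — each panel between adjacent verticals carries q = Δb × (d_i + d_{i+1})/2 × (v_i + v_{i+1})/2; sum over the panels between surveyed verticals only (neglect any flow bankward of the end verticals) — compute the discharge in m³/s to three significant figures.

Panel 1-2: Δb = 0.39 m, d̄ = (0.00+0.20)/2 = 0.1, v̄ = (0.00+0.75)/2 = 0.375 → q = 0.39×0.1×0.375 = 0.01463 m³/s
Panel 2-3: Δb = 0.51 m, d̄ = (0.20+0.20)/2 = 0.2, v̄ = (0.75+0.63)/2 = 0.69 → q = 0.51×0.2×0.69 = 0.07038 m³/s
Panel 3-4: Δb = 1.55 m, d̄ = (0.20+0.41)/2 = 0.305, v̄ = (0.63+1.01)/2 = 0.82 → q = 1.55×0.305×0.82 = 0.3877 m³/s
Panel 4-5: Δb = 3.16 m, d̄ = (0.41+0.00)/2 = 0.205, v̄ = (1.01+0.00)/2 = 0.505 → q = 3.16×0.205×0.505 = 0.3271 m³/s
Q = Σ q = 0.7998 m³/s

0.800 m³/s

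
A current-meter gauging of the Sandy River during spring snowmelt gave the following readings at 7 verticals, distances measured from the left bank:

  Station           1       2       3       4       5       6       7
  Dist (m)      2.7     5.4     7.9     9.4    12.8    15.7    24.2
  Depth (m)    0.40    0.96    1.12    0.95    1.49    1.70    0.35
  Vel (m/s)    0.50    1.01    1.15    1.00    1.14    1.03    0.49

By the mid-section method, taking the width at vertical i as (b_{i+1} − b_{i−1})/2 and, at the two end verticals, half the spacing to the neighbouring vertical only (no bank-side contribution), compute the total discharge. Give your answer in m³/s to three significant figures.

23.8 m³/s

w_1 = (5.4 − 2.7)/2 = 1.35 m; q_1 = 0.50 × 0.40 × 1.35 = 0.2700 m³/s
w_2 = (7.9 − 2.7)/2 = 2.6 m; q_2 = 1.01 × 0.96 × 2.6 = 2.521 m³/s
w_3 = (9.4 − 5.4)/2 = 2 m; q_3 = 1.15 × 1.12 × 2 = 2.576 m³/s
w_4 = (12.8 − 7.9)/2 = 2.45 m; q_4 = 1.00 × 0.95 × 2.45 = 2.328 m³/s
w_5 = (15.7 − 9.4)/2 = 3.15 m; q_5 = 1.14 × 1.49 × 3.15 = 5.351 m³/s
w_6 = (24.2 − 12.8)/2 = 5.7 m; q_6 = 1.03 × 1.70 × 5.7 = 9.981 m³/s
w_7 = (24.2 − 15.7)/2 = 4.25 m; q_7 = 0.49 × 0.35 × 4.25 = 0.7289 m³/s
Q = Σ qᵢ = 23.75 m³/s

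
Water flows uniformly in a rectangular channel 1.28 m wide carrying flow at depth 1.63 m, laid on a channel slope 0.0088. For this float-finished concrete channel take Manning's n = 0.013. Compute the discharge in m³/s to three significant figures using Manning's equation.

A = b·y = 1.28 × 1.63 = 2.086 m²
P = b + 2y = 1.28 + 2×1.63 = 4.540 m
R = A/P = 2.086/4.540 = 0.4596 m
Q = (1/n)·A·R^(2/3)·S^(1/2) = (1/0.013) × 2.086 × 0.4596^(2/3) × 0.0088^(1/2) = 8.966 m³/s

8.97 m³/s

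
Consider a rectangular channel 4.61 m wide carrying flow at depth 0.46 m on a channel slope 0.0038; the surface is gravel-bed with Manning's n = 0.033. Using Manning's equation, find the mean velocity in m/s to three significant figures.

0.986 m/s

A = b·y = 4.61 × 0.46 = 2.121 m²
P = b + 2y = 4.61 + 2×0.46 = 5.530 m
R = A/P = 2.121/5.530 = 0.3835 m
Q = (1/n)·A·R^(2/3)·S^(1/2) = (1/0.033) × 2.121 × 0.3835^(2/3) × 0.0038^(1/2) = 2.091 m³/s
V = Q/A = 2.091/2.121 = 0.9860 m/s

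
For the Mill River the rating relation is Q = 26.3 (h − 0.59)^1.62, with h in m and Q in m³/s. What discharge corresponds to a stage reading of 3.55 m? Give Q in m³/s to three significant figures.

153 m³/s

Q = 26.3 × (3.55 − 0.59)^1.62 = 26.3 × 2.96^1.62 = 152.6 m³/s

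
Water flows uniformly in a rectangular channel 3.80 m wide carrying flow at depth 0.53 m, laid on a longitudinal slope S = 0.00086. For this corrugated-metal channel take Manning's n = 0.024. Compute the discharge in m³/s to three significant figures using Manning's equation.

1.37 m³/s

A = b·y = 3.80 × 0.53 = 2.014 m²
P = b + 2y = 3.80 + 2×0.53 = 4.860 m
R = A/P = 2.014/4.860 = 0.4144 m
Q = (1/n)·A·R^(2/3)·S^(1/2) = (1/0.024) × 2.014 × 0.4144^(2/3) × 0.00086^(1/2) = 1.368 m³/s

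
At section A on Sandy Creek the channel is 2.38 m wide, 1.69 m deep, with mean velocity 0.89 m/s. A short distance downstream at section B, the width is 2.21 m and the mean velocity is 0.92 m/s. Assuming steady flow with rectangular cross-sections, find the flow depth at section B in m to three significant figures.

Q = A₁V₁ = (2.38×1.69) × 0.89 = 3.580 m³/s
d₂ = Q/(b₂ V₂) = 3.580/(2.21×0.92) = 1.761 m

1.76 m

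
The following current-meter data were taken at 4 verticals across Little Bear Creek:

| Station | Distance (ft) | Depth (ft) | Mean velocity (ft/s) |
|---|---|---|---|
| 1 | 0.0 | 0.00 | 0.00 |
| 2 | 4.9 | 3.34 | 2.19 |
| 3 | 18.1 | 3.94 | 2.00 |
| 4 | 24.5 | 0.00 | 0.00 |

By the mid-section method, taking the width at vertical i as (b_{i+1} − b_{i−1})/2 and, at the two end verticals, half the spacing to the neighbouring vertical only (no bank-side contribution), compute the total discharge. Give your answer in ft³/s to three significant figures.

w_2 = (18.1 − 0.0)/2 = 9.05 ft; q_2 = 2.19 × 3.34 × 9.05 = 66.20 ft³/s
w_3 = (24.5 − 4.9)/2 = 9.8 ft; q_3 = 2.00 × 3.94 × 9.8 = 77.22 ft³/s
Stations 1, 4 contribute zero (depth or velocity is 0).
Q = Σ qᵢ = 143.4 ft³/s

143 ft³/s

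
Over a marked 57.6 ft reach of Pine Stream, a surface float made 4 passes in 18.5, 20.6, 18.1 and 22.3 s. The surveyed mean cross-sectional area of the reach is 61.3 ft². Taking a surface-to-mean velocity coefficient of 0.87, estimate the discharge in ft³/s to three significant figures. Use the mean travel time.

155 ft³/s

t̄ = (18.5 + 20.6 + 18.1 + 22.3) / 4 = 19.875 s
v_surface = L / t̄ = 57.6 / 19.875 = 2.898 ft/s
v_mean = 0.87 × 2.898 = 2.521 ft/s
Q = A × v_mean = 61.3 × 2.521 = 154.6 ft³/s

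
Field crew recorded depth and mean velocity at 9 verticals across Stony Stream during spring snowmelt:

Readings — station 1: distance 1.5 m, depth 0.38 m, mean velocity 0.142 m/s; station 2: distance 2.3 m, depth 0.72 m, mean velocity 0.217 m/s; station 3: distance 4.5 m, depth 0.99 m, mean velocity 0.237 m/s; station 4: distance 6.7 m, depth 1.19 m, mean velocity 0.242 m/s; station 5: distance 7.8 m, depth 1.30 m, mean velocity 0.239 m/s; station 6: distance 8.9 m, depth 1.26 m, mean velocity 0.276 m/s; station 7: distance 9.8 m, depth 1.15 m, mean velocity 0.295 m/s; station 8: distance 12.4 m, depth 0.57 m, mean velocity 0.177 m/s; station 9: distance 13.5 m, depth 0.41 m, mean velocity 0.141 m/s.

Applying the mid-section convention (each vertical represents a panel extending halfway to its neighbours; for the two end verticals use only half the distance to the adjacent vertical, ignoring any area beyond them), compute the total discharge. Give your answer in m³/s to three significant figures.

w_1 = (2.3 − 1.5)/2 = 0.4 m; q_1 = 0.142 × 0.38 × 0.4 = 0.02158 m³/s
w_2 = (4.5 − 1.5)/2 = 1.5 m; q_2 = 0.217 × 0.72 × 1.5 = 0.2344 m³/s
w_3 = (6.7 − 2.3)/2 = 2.2 m; q_3 = 0.237 × 0.99 × 2.2 = 0.5162 m³/s
w_4 = (7.8 − 4.5)/2 = 1.65 m; q_4 = 0.242 × 1.19 × 1.65 = 0.4752 m³/s
w_5 = (8.9 − 6.7)/2 = 1.1 m; q_5 = 0.239 × 1.30 × 1.1 = 0.3418 m³/s
w_6 = (9.8 − 7.8)/2 = 1 m; q_6 = 0.276 × 1.26 × 1 = 0.3478 m³/s
w_7 = (12.4 − 8.9)/2 = 1.75 m; q_7 = 0.295 × 1.15 × 1.75 = 0.5937 m³/s
w_8 = (13.5 − 9.8)/2 = 1.85 m; q_8 = 0.177 × 0.57 × 1.85 = 0.1866 m³/s
w_9 = (13.5 − 12.4)/2 = 0.55 m; q_9 = 0.141 × 0.41 × 0.55 = 0.03180 m³/s
Q = Σ qᵢ = 2.749 m³/s

2.75 m³/s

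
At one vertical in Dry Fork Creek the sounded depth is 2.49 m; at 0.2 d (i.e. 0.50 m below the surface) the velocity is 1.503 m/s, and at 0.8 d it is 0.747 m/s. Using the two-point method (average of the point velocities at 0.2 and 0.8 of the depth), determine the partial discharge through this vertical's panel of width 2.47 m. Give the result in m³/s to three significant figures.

v̄ = (1.503 + 0.747) / 2 = 1.125 m/s
q = v̄ × d × w = 1.125 × 2.49 × 2.47 = 6.919 m³/s

6.92 m³/s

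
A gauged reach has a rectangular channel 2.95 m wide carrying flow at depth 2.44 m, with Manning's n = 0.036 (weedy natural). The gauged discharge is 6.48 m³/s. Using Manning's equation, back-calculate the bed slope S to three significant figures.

0.00118

A = b·y = 2.95 × 2.44 = 7.198 m²
P = b + 2y = 2.95 + 2×2.44 = 7.830 m
R = A/P = 7.198/7.830 = 0.9193 m
S = (Q·n / (1·A·R^(2/3)))² = (6.48×0.036 / (1×7.198×0.9454))² = 0.001175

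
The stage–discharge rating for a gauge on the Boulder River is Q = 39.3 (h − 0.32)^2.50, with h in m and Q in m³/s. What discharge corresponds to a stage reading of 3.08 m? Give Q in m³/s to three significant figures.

Q = 39.3 × (3.08 − 0.32)^2.50 = 39.3 × 2.76^2.50 = 497.4 m³/s

497 m³/s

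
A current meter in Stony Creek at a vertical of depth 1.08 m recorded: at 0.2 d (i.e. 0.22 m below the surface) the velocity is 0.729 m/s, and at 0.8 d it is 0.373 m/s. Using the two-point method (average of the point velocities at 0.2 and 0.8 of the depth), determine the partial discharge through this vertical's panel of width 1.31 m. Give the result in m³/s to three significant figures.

v̄ = (0.729 + 0.373) / 2 = 0.5510 m/s
q = v̄ × d × w = 0.5510 × 1.08 × 1.31 = 0.7796 m³/s

0.780 m³/s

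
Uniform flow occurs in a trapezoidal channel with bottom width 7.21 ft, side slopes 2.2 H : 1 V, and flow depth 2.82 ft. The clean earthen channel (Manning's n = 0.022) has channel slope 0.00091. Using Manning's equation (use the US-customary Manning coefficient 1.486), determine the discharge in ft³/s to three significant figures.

A = (b + z·y)·y = (7.21 + 2.2×2.82)×2.82 = 37.83 ft²
P = b + 2y√(1+z²) = 7.21 + 2×2.82×√(1+2.2²) = 20.84 ft
R = A/P = 37.83/20.84 = 1.815 ft
Q = (1.486/n)·A·R^(2/3)·S^(1/2) = (1.486/0.022) × 37.83 × 1.815^(2/3) × 0.00091^(1/2) = 114.7 ft³/s

115 ft³/s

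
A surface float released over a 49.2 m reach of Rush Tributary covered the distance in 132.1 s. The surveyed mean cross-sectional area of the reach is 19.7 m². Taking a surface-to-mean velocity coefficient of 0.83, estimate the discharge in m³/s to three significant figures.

v_surface = L / t̄ = 49.2 / 132.1 = 0.3724 m/s
v_mean = 0.83 × 0.3724 = 0.3091 m/s
Q = A × v_mean = 19.7 × 0.3091 = 6.090 m³/s

6.09 m³/s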